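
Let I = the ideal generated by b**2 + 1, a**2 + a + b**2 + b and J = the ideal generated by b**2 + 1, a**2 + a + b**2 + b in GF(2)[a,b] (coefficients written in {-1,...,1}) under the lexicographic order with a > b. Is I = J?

Yes, the ideals are equal.

Since reduced Gröbner bases are canonical representatives of ideals under a given ordering, it suffices to compute and compare them.
Buchberger on the first generating set:
f_1 = b**2 + 1, LT = b**2.
f_2 = a**2 + a + b**2 + b, LT = a**2.

S(f_1,f_2): leading monomials are coprime, so the S-polynomial reduces to 0 (Buchberger's first criterion).
Every S-polynomial of the final basis reduces to 0, so we have a Gröbner basis.
Inter-reduce: drop elements whose leading term is divisible by another's, tail-reduce, and make monic.
Reduced Gröbner basis: {a**2 + a + b + 1, b**2 + 1}.

Buchberger on the second generating set:
h_1 = b**2 + 1, LT = b**2.
h_2 = a**2 + a + b**2 + b, LT = a**2.

S(h_1,h_2): leading monomials are coprime, so the S-polynomial reduces to 0 (Buchberger's first criterion).
Every S-polynomial of the final basis reduces to 0, so we have a Gröbner basis.
Inter-reduce: drop elements whose leading term is divisible by another's, tail-reduce, and make monic.
Reduced Gröbner basis: {a**2 + a + b + 1, b**2 + 1}.

These coincide, so the ideals are equal.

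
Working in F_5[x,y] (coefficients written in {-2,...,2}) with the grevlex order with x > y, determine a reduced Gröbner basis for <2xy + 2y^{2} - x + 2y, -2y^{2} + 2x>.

f_1 = 2xy + 2y^{2} - x + 2y, LT = xy.
f_2 = -2y^{2} + 2x, LT = y^{2}.

S(f_1,f_2): lcm = xy^{2}. S = y^{3} + x^{2} + 2xy + y^{2}.
  leading term y^{3}: subtract (2y)·f_2 from y^{3} + x^{2} + 2xy + y^{2} → x^{2} - 2xy + y^{2}
  leading term x^{2}: no divisor's leading term divides it; move x^{2} to the remainder.
  leading term xy: subtract (-1)·f_1 from -2xy + y^{2} → -2y^{2} - x + 2y
  leading term y^{2}: subtract (1)·f_2 from -2y^{2} - x + 2y → 2x + 2y
  leading term x: no divisor's leading term divides it; move 2x to the remainder.
  leading term y: no divisor's leading term divides it; move 2y to the remainder.
  remainder x^{2} + 2x + 2y ≠ 0; add g_3 = x^{2} + 2x + 2y to the basis.

S(f_1,g_3): lcm = x^{2}y. S = xy^{2} + 2x^{2} - xy - 2y^{2}.
  leading term xy^{2}: subtract (-2y)·f_1 from xy^{2} + 2x^{2} - xy - 2y^{2} → -y^{3} + 2x^{2} + 2xy + 2y^{2}
  leading term y^{3}: subtract (-2y)·f_2 from -y^{3} + 2x^{2} + 2xy + 2y^{2} → 2x^{2} + xy + 2y^{2}
  leading term x^{2}: subtract (2)·g_3 from 2x^{2} + xy + 2y^{2} → xy + 2y^{2} + x + y
  leading term xy: subtract (-2)·f_1 from xy + 2y^{2} + x + y → y^{2} - x
  leading term y^{2}: subtract (2)·f_2 from y^{2} - x → 0
  remainder 0.

S(f_2,g_3): leading monomials are coprime, so the S-polynomial reduces to 0 (Buchberger's first criterion).
Every S-polynomial of the final basis reduces to 0, so we have a Gröbner basis.

G = {x^{2} + 2x + 2y, xy - 2x + y, y^{2} - x}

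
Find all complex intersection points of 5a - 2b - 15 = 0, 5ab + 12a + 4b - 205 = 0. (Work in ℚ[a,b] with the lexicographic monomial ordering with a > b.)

Compute a lex Gröbner basis by Buchberger's algorithm.
f_1 = 5a - 2b - 15, LT = a.
f_2 = 5ab + 12a + 4b - 205, LT = ab.

S(f_1,f_2): lcm = ab. S = -12/5a - ⅖b² - 19/5b + 41.
  reduce S modulo (f_1, f_2):
  remainder -⅖b² - 119/25b + 169/5 ≠ 0; add h_3 = -⅖b² - 119/25b + 169/5 to the basis.

The other S-polynomials (S(f_1,h_3), S(f_2,h_3)) all reduce to 0 modulo the current basis, so we have a Gröbner basis.
Inter-reduce: drop elements whose leading term is divisible by another's, tail-reduce, and make monic.
Reduced Gröbner basis: {a - ⅖b - 3, b² + 119/10b - 169/2}.

Since the basis is lex-ordered, b² + 119/10b - 169/2 is univariate in b. Its roots are {-169/10, 5}. Back-substituting each root into the other basis elements fixes the other coordinates.
  b = -169/10: the earlier basis element becomes a + 94/25 = 0, giving a = -94/25 — point (-94/25, -169/10).
  b = 5: the earlier basis element becomes a - 5 = 0, giving a = 5 — point (5, 5).
Zero-dimensionality of the ideal guarantees finitely many solutions over ℂ.

{(-94/25, -169/10), (5, 5)}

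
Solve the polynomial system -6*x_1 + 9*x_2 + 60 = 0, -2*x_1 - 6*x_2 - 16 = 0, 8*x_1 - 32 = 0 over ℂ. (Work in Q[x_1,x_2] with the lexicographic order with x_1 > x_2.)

{(4, -4)}

Compute a lex Gröbner basis by Buchberger's algorithm.
f_1 = -6*x_1 + 9*x_2 + 60, LT = x_1.
f_2 = -2*x_1 - 6*x_2 - 16, LT = x_1.
f_3 = 8*x_1 - 32, LT = x_1.

S(f_1,f_2): lcm = x_1. S = -9/2*x_2 - 18.
  leading term x_2: no divisor's leading term divides it; move -9/2*x_2 to the remainder.
  leading term 1: no divisor's leading term divides it; move -18 to the remainder.
  remainder -9/2*x_2 - 18 ≠ 0; add h_4 = -9/2*x_2 - 18 to the basis.

The other S-polynomials (S(f_1,f_3), S(f_2,f_3), S(f_1,h_4), S(f_2,h_4), S(f_3,h_4)) all reduce to 0 modulo the current basis, so we have a Gröbner basis.
Inter-reduce: drop elements whose leading term is divisible by another's, tail-reduce, and make monic.
Reduced Gröbner basis: {x_1 - 4, x_2 + 4}.

Elimination: the polynomial x_2 + 4 lies in the elimination ideal for x_2, so x_2 ∈ {-4}. For each such x_2, the remaining basis elements (now univariate) give the rest of the solution.
  x_2 = -4: the earlier basis element becomes x_1 - 4 = 0, giving x_1 = 4 — point (4, -4).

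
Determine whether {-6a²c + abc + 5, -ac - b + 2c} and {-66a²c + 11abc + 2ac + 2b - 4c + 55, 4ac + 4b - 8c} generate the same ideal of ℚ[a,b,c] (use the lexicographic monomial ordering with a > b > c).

Yes, the ideals are equal.

Two ideals are equal iff their reduced Gröbner bases coincide (the reduced basis is unique for a fixed ordering).
Buchberger on the first generating set:
f_1 = -6a²c + abc + 5, LT = a²c.
f_2 = -ac - b + 2c, LT = ac.

S(f_1,f_2): lcm = a²c. S = -⅙abc - ab + 2ac - ⅚.
  leading term abc: subtract (⅙b)·f_2 from -⅙abc - ab + 2ac - ⅚ → -ab + 2ac + ⅙b² - ⅓bc - ⅚
  leading term ab: no divisor's leading term divides it; move -ab to the remainder.
  leading term ac: subtract (-2)·f_2 from 2ac + ⅙b² - ⅓bc - ⅚ → ⅙b² - ⅓bc - 2b + 4c - ⅚
  leading term b²: no divisor's leading term divides it; move ⅙b² to the remainder.
  leading term bc: no divisor's leading term divides it; move -⅓bc to the remainder.
  leading term b: no divisor's leading term divides it; move -2b to the remainder.
  leading term c: no divisor's leading term divides it; move 4c to the remainder.
  leading term 1: no divisor's leading term divides it; move -⅚ to the remainder.
  remainder -ab + ⅙b² - ⅓bc - 2b + 4c - ⅚ ≠ 0; add g_3 = -ab + ⅙b² - ⅓bc - 2b + 4c - ⅚ to the basis.

S(f_1,g_3): lcm = a²bc. S = -⅓abc² - 2abc + 4ac² - ⅚ac - ⅚b.
  leading term abc²: subtract (⅓bc)·f_2 from -⅓abc² - 2abc + 4ac² - ⅚ac - ⅚b → -2abc + 4ac² - ⅚ac + ⅓b²c - ⅔bc² - ⅚b
  leading term abc: subtract (2b)·f_2 from -2abc + 4ac² - ⅚ac + ⅓b²c - ⅔bc² - ⅚b → 4ac² - ⅚ac + ⅓b²c + 2b² - ⅔bc² - 4bc - ⅚b
  leading term ac²: subtract (-4c)·f_2 from 4ac² - ⅚ac + ⅓b²c + 2b² - ⅔bc² - 4bc - ⅚b → -⅚ac + ⅓b²c + 2b² - ⅔bc² - 8bc - ⅚b + 8c²
  leading term ac: subtract (⅚)·f_2 from -⅚ac + ⅓b²c + 2b² - ⅔bc² - 8bc - ⅚b + 8c² → ⅓b²c + 2b² - ⅔bc² - 8bc + 8c² - 5/3c
  leading term b²c: no divisor's leading term divides it; move ⅓b²c to the remainder.
  leading term b²: no divisor's leading term divides it; move 2b² to the remainder.
  leading term bc²: no divisor's leading term divides it; move -⅔bc² to the remainder.
  leading term bc: no divisor's leading term divides it; move -8bc to the remainder.
  leading term c²: no divisor's leading term divides it; move 8c² to the remainder.
  leading term c: no divisor's leading term divides it; move -5/3c to the remainder.
  remainder ⅓b²c + 2b² - ⅔bc² - 8bc + 8c² - 5/3c ≠ 0; add g_4 = ⅓b²c + 2b² - ⅔bc² - 8bc + 8c² - 5/3c to the basis.

The other S-polynomials (S(f_2,g_3), S(f_1,g_4), S(f_2,g_4), S(g_3,g_4)) all reduce to 0 modulo the current basis, so we have a Gröbner basis.
Inter-reduce: drop elements whose leading term is divisible by another's, tail-reduce, and make monic.
Reduced Gröbner basis: {ab - ⅙b² + ⅓bc + 2b - 4c + ⅚, ac + b - 2c, b²c + 6b² - 2bc² - 24bc + 24c² - 5c}.

Buchberger on the second generating set:
h_1 = -66a²c + 11abc + 2ac + 2b - 4c + 55, LT = a²c.
h_2 = 4ac + 4b - 8c, LT = ac.

S(h_1,h_2): lcm = a²c. S = -⅙abc - ab + 65/33ac - 1/33b + 2/33c - ⅚.
  leading term abc: subtract (-1/24b)·h_2 from -⅙abc - ab + 65/33ac - 1/33b + 2/33c - ⅚ → -ab + 65/33ac + ⅙b² - ⅓bc - 1/33b + 2/33c - ⅚
  leading term ab: no divisor's leading term divides it; move -ab to the remainder.
  leading term ac: subtract (65/132)·h_2 from 65/33ac + ⅙b² - ⅓bc - 1/33b + 2/33c - ⅚ → ⅙b² - ⅓bc - 2b + 4c - ⅚
  leading term b²: no divisor's leading term divides it; move ⅙b² to the remainder.
  leading term bc: no divisor's leading term divides it; move -⅓bc to the remainder.
  leading term b: no divisor's leading term divides it; move -2b to the remainder.
  leading term c: no divisor's leading term divides it; move 4c to the remainder.
  leading term 1: no divisor's leading term divides it; move -⅚ to the remainder.
  remainder -ab + ⅙b² - ⅓bc - 2b + 4c - ⅚ ≠ 0; add k_3 = -ab + ⅙b² - ⅓bc - 2b + 4c - ⅚ to the basis.

S(h_1,k_3): lcm = a²bc. S = -⅓abc² - 67/33abc + 4ac² - ⅚ac - 1/33b² + 2/33bc - ⅚b.
  leading term abc²: subtract (-1/12bc)·h_2 from -⅓abc² - 67/33abc + 4ac² - ⅚ac - 1/33b² + 2/33bc - ⅚b → -67/33abc + 4ac² - ⅚ac + ⅓b²c - 1/33b² - ⅔bc² + 2/33bc - ⅚b
  leading term abc: subtract (-67/132b)·h_2 from -67/33abc + 4ac² - ⅚ac + ⅓b²c - 1/33b² - ⅔bc² + 2/33bc - ⅚b → 4ac² - ⅚ac + ⅓b²c + 2b² - ⅔bc² - 4bc - ⅚b
  leading term ac²: subtract (c)·h_2 from 4ac² - ⅚ac + ⅓b²c + 2b² - ⅔bc² - 4bc - ⅚b → -⅚ac + ⅓b²c + 2b² - ⅔bc² - 8bc - ⅚b + 8c²
  leading term ac: subtract (-5/24)·h_2 from -⅚ac + ⅓b²c + 2b² - ⅔bc² - 8bc - ⅚b + 8c² → ⅓b²c + 2b² - ⅔bc² - 8bc + 8c² - 5/3c
  leading term b²c: no divisor's leading term divides it; move ⅓b²c to the remainder.
  leading term b²: no divisor's leading term divides it; move 2b² to the remainder.
  leading term bc²: no divisor's leading term divides it; move -⅔bc² to the remainder.
  leading term bc: no divisor's leading term divides it; move -8bc to the remainder.
  leading term c²: no divisor's leading term divides it; move 8c² to the remainder.
  leading term c: no divisor's leading term divides it; move -5/3c to the remainder.
  remainder ⅓b²c + 2b² - ⅔bc² - 8bc + 8c² - 5/3c ≠ 0; add k_4 = ⅓b²c + 2b² - ⅔bc² - 8bc + 8c² - 5/3c to the basis.

The other S-polynomials (S(h_2,k_3), S(h_1,k_4), S(h_2,k_4), S(k_3,k_4)) all reduce to 0 modulo the current basis, so we have a Gröbner basis.
Inter-reduce: drop elements whose leading term is divisible by another's, tail-reduce, and make monic.
Reduced Gröbner basis: {ab - ⅙b² + ⅓bc + 2b - 4c + ⅚, ac + b - 2c, b²c + 6b² - 2bc² - 24bc + 24c² - 5c}.

These coincide, so the ideals are equal.
The choice of monomial ordering does not affect the verdict — as long as both bases are computed under the same ordering, their equality decides ideal equality.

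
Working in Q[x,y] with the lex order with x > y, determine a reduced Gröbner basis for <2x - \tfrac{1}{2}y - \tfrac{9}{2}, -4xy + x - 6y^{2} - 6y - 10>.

G = {x - \tfrac{1}{4}y - \tfrac{9}{4}, y^{2} + \tfrac{59}{28}y + \tfrac{31}{28}}

f_1 = 2x - \tfrac{1}{2}y - \tfrac{9}{2}, LT = x.
f_2 = -4xy + x - 6y^{2} - 6y - 10, LT = xy.

S(f_1,f_2): lcm = xy. S = \tfrac{1}{4}x - \tfrac{7}{4}y^{2} - \tfrac{15}{4}y - \tfrac{5}{2}.
  leading term x: subtract (\tfrac{1}{8})·f_1 from \tfrac{1}{4}x - \tfrac{7}{4}y^{2} - \tfrac{15}{4}y - \tfrac{5}{2} → -\tfrac{7}{4}y^{2} - \tfrac{59}{16}y - \tfrac{31}{16}
  leading term y^{2}: no divisor's leading term divides it; move -\tfrac{7}{4}y^{2} to the remainder.
  leading term y: no divisor's leading term divides it; move -\tfrac{59}{16}y to the remainder.
  leading term 1: no divisor's leading term divides it; move -\tfrac{31}{16} to the remainder.
  remainder -\tfrac{7}{4}y^{2} - \tfrac{59}{16}y - \tfrac{31}{16} ≠ 0; add g_3 = -\tfrac{7}{4}y^{2} - \tfrac{59}{16}y - \tfrac{31}{16} to the basis.

S(f_1,g_3): leading monomials are coprime, so the S-polynomial reduces to 0 (Buchberger's first criterion).
S(f_2,g_3): lcm = xy^{2}. S = -\tfrac{33}{14}xy - \tfrac{31}{28}x + \tfrac{3}{2}y^{3} + \tfrac{3}{2}y^{2} + \tfrac{5}{2}y.
  leading term xy: subtract (-\tfrac{33}{28}y)·f_1 from -\tfrac{33}{14}xy - \tfrac{31}{28}x + \tfrac{3}{2}y^{3} + \tfrac{3}{2}y^{2} + \tfrac{5}{2}y → -\tfrac{31}{28}x + \tfrac{3}{2}y^{3} + \tfrac{51}{56}y^{2} - \tfrac{157}{56}y
  leading term x: subtract (-\tfrac{31}{56})·f_1 from -\tfrac{31}{28}x + \tfrac{3}{2}y^{3} + \tfrac{51}{56}y^{2} - \tfrac{157}{56}y → \tfrac{3}{2}y^{3} + \tfrac{51}{56}y^{2} - \tfrac{345}{112}y - \tfrac{279}{112}
  leading term y^{3}: subtract (-\tfrac{6}{7}y)·g_3 from \tfrac{3}{2}y^{3} + \tfrac{51}{56}y^{2} - \tfrac{345}{112}y - \tfrac{279}{112} → -\tfrac{9}{4}y^{2} - \tfrac{531}{112}y - \tfrac{279}{112}
  leading term y^{2}: subtract (\tfrac{9}{7})·g_3 from -\tfrac{9}{4}y^{2} - \tfrac{531}{112}y - \tfrac{279}{112} → 0
  remainder 0.

Every S-polynomial of the final basis reduces to 0, so we have a Gröbner basis.
Inter-reduce: drop elements whose leading term is divisible by another's, tail-reduce, and make monic.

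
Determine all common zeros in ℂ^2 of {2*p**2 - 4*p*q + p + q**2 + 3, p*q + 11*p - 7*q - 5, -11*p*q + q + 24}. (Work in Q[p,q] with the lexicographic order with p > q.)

{(-1, -2)}

Compute a lex Gröbner basis by Buchberger's algorithm.
f_1 = 2*p**2 - 4*p*q + p + q**2 + 3, LT = p**2.
f_2 = p*q + 11*p - 7*q - 5, LT = p*q.
f_3 = -11*p*q + q + 24, LT = p*q.

S(f_1,f_2): lcm = p**2*q. S = -11*p**2 - 2*p*q**2 + 15/2*p*q + 5*p + 1/2*q**3 + 3/2*q.
  leading term p**2: subtract (-11/2)·f_1 from -11*p**2 - 2*p*q**2 + 15/2*p*q + 5*p + 1/2*q**3 + 3/2*q → -2*p*q**2 - 29/2*p*q + 21/2*p + 1/2*q**3 + 11/2*q**2 + 3/2*q + 33/2
  leading term p*q**2: subtract (-2*q)·f_2 from -2*p*q**2 - 29/2*p*q + 21/2*p + 1/2*q**3 + 11/2*q**2 + 3/2*q + 33/2 → 15/2*p*q + 21/2*p + 1/2*q**3 - 17/2*q**2 - 17/2*q + 33/2
  leading term p*q: subtract (15/2)·f_2 from 15/2*p*q + 21/2*p + 1/2*q**3 - 17/2*q**2 - 17/2*q + 33/2 → -72*p + 1/2*q**3 - 17/2*q**2 + 44*q + 54
  leading term p: no divisor's leading term divides it; move -72*p to the remainder.
  leading term q**3: no divisor's leading term divides it; move 1/2*q**3 to the remainder.
  leading term q**2: no divisor's leading term divides it; move -17/2*q**2 to the remainder.
  leading term q: no divisor's leading term divides it; move 44*q to the remainder.
  leading term 1: no divisor's leading term divides it; move 54 to the remainder.
  remainder -72*p + 1/2*q**3 - 17/2*q**2 + 44*q + 54 ≠ 0; add h_4 = -72*p + 1/2*q**3 - 17/2*q**2 + 44*q + 54 to the basis.

S(f_1,f_3): lcm = p**2*q. S = -2*p*q**2 + 13/22*p*q + 24/11*p + 1/2*q**3 + 3/2*q.
  leading term p*q**2: subtract (-2*q)·f_2 from -2*p*q**2 + 13/22*p*q + 24/11*p + 1/2*q**3 + 3/2*q → 497/22*p*q + 24/11*p + 1/2*q**3 - 14*q**2 - 17/2*q
  leading term p*q: subtract (497/22)·f_2 from 497/22*p*q + 24/11*p + 1/2*q**3 - 14*q**2 - 17/2*q → -5419/22*p + 1/2*q**3 - 14*q**2 + 1646/11*q + 2485/22
  leading term p: subtract (5419/1584)·h_4 from -5419/22*p + 1/2*q**3 - 14*q**2 + 1646/11*q + 2485/22 → -3835/3168*q**3 + 47771/3168*q**2 - 353/396*q - 6317/88
  leading term q**3: no divisor's leading term divides it; move -3835/3168*q**3 to the remainder.
  leading term q**2: no divisor's leading term divides it; move 47771/3168*q**2 to the remainder.
  leading term q: no divisor's leading term divides it; move -353/396*q to the remainder.
  leading term 1: no divisor's leading term divides it; move -6317/88 to the remainder.
  remainder -3835/3168*q**3 + 47771/3168*q**2 - 353/396*q - 6317/88 ≠ 0; add h_5 = -3835/3168*q**3 + 47771/3168*q**2 - 353/396*q - 6317/88 to the basis.

S(f_2,f_3): lcm = p*q. S = 11*p - 76/11*q - 31/11.
  leading term p: subtract (-11/72)·h_4 from 11*p - 76/11*q - 31/11 → 11/144*q**3 - 187/144*q**2 - 37/198*q + 239/44
  leading term q**3: subtract (-242/3835)·h_5 from 11/144*q**3 - 187/144*q**2 - 37/198*q + 239/44 → -1331/3835*q**2 - 10256/42185*q + 38052/42185
  leading term q**2: no divisor's leading term divides it; move -1331/3835*q**2 to the remainder.
  leading term q: no divisor's leading term divides it; move -10256/42185*q to the remainder.
  leading term 1: no divisor's leading term divides it; move 38052/42185 to the remainder.
  remainder -1331/3835*q**2 - 10256/42185*q + 38052/42185 ≠ 0; add h_6 = -1331/3835*q**2 - 10256/42185*q + 38052/42185 to the basis.

S(f_2,h_4): lcm = p*q. S = 11*p + 1/144*q**4 - 17/144*q**3 + 11/18*q**2 - 25/4*q - 5.
  leading term p: subtract (-11/72)·h_4 from 11*p + 1/144*q**4 - 17/144*q**3 + 11/18*q**2 - 25/4*q - 5 → 1/144*q**4 - 1/24*q**3 - 11/16*q**2 + 17/36*q + 13/4
  leading term q**4: subtract (-22/3835*q)·h_5 from 1/144*q**4 - 1/24*q**3 - 11/16*q**2 + 17/36*q + 13/4 → 24761/552240*q**3 - 382489/552240*q**2 + 4171/69030*q + 13/4
  leading term q**3: subtract (-544742/14707225)·h_5 from 24761/552240*q**3 - 382489/552240*q**2 + 4171/69030*q + 13/4 → -1972136/14707225*q**2 + 403064/14707225*q + 8694672/14707225
  leading term q**2: subtract (1972136/5104385)·h_6 from -1972136/14707225*q**2 + 403064/14707225*q + 8694672/14707225 → 6812904/56148235*q + 13625808/56148235
  leading term q: no divisor's leading term divides it; move 6812904/56148235*q to the remainder.
  leading term 1: no divisor's leading term divides it; move 13625808/56148235 to the remainder.
  remainder 6812904/56148235*q + 13625808/56148235 ≠ 0; add h_7 = 6812904/56148235*q + 13625808/56148235 to the basis.

The other S-polynomials (S(f_1,h_4), S(f_3,h_4), S(f_1,h_5), S(f_2,h_5), S(f_3,h_5), S(h_4,h_5), S(f_1,h_6), S(f_2,h_6), S(f_3,h_6), S(h_4,h_6), S(h_5,h_6), S(f_1,h_7), S(f_2,h_7), S(f_3,h_7), S(h_4,h_7), S(h_5,h_7), S(h_6,h_7)) all reduce to 0 modulo the current basis, so we have a Gröbner basis.
Inter-reduce: drop elements whose leading term is divisible by another's, tail-reduce, and make monic.
Reduced Gröbner basis: {p + 1, q + 2}.

From the last basis element, q + 2 = 0, so q takes values in {-2}. Each choice, substituted upward through the basis, yields the corresponding point(s) of the solution set.
  q = -2: the earlier basis element becomes p + 1 = 0, giving p = -1 — point (-1, -2).
This is the nonlinear analogue of row-reducing a linear system.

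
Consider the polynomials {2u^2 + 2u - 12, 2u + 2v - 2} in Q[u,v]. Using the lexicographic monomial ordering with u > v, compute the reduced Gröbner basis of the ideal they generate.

G = {u + v - 1, v^2 - 3v - 4}

f_1 = 2u^2 + 2u - 12, LT = u^2.
f_2 = 2u + 2v - 2, LT = u.

S(f_1,f_2): lcm = u^2. S = -uv + 2u - 6.
  leading term uv: subtract (-1/2v)·f_2 from -uv + 2u - 6 → 2u + v^2 - v - 6
  leading term u: subtract (1)·f_2 from 2u + v^2 - v - 6 → v^2 - 3v - 4
  leading term v^2: no divisor's leading term divides it; move v^2 to the remainder.
  leading term v: no divisor's leading term divides it; move -3v to the remainder.
  leading term 1: no divisor's leading term divides it; move -4 to the remainder.
  remainder v^2 - 3v - 4 ≠ 0; add g_3 = v^2 - 3v - 4 to the basis.

S(f_1,g_3): leading monomials are coprime, so the S-polynomial reduces to 0 (Buchberger's first criterion).
S(f_2,g_3): leading monomials are coprime, so the S-polynomial reduces to 0 (Buchberger's first criterion).
Every S-polynomial of the final basis reduces to 0, so we have a Gröbner basis.
Inter-reduce: drop elements whose leading term is divisible by another's, tail-reduce, and make monic.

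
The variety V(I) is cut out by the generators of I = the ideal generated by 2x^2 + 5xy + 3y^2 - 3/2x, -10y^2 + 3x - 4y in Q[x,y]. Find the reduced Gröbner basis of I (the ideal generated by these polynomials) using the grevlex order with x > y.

G = {x^2 + 5/2xy - 3/10x - 3/5y, y^2 - 3/10x + 2/5y}

f_1 = 2x^2 + 5xy + 3y^2 - 3/2x, LT = x^2.
f_2 = -10y^2 + 3x - 4y, LT = y^2.

The S-polynomials (S(f_1,f_2)) all reduce to 0 modulo the current basis, so we have a Gröbner basis.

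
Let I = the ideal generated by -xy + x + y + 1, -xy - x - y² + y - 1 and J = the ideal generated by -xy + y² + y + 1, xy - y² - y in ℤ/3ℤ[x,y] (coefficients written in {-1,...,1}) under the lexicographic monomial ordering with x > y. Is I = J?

No, the ideals differ.

For a fixed monomial order, each ideal has a unique reduced Gröbner basis; comparing bases decides equality.
Buchberger on the first generating set:
f_1 = -xy + x + y + 1, LT = xy.
f_2 = -xy - x - y² + y - 1, LT = xy.

S(f_1,f_2): lcm = xy. S = x - y² + 1.
  leading term x: no divisor's leading term divides it; move x to the remainder.
  leading term y²: no divisor's leading term divides it; move -y² to the remainder.
  leading term 1: no divisor's leading term divides it; move 1 to the remainder.
  remainder x - y² + 1 ≠ 0; add g_3 = x - y² + 1 to the basis.

S(f_1,g_3): lcm = xy. S = -x + y³ + y - 1.
  leading term x: subtract (-1)·g_3 from -x + y³ + y - 1 → y³ - y² + y
  leading term y³: no divisor's leading term divides it; move y³ to the remainder.
  leading term y²: no divisor's leading term divides it; move -y² to the remainder.
  leading term y: no divisor's leading term divides it; move y to the remainder.
  remainder y³ - y² + y ≠ 0; add g_4 = y³ - y² + y to the basis.

The other S-polynomials (S(f_2,g_3), S(f_1,g_4), S(f_2,g_4), S(g_3,g_4)) all reduce to 0 modulo the current basis, so we have a Gröbner basis.
Inter-reduce: drop elements whose leading term is divisible by another's, tail-reduce, and make monic.
Reduced Gröbner basis: {x - y² + 1, y³ - y² + y}.

Buchberger on the second generating set:
h_1 = -xy + y² + y + 1, LT = xy.
h_2 = xy - y² - y, LT = xy.

S(h_1,h_2): lcm = xy. S = -1.
  leading term 1: no divisor's leading term divides it; move -1 to the remainder.
  remainder -1 ≠ 0; add k_3 = -1 to the basis.

The other S-polynomials (S(h_1,k_3), S(h_2,k_3)) all reduce to 0 modulo the current basis, so we have a Gröbner basis.
Inter-reduce: drop elements whose leading term is divisible by another's, tail-reduce, and make monic.
Reduced Gröbner basis: {1}.

Since the reduced bases disagree, the two ideals are not the same.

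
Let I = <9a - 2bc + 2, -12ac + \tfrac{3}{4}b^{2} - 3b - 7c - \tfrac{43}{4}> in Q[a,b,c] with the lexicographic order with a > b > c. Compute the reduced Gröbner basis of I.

G = {a - \tfrac{2}{9}bc + \tfrac{2}{9}, b^{2} - \tfrac{32}{9}bc^{2} - 4b - \tfrac{52}{9}c - \tfrac{43}{3}}

f_1 = 9a - 2bc + 2, LT = a.
f_2 = -12ac + \tfrac{3}{4}b^{2} - 3b - 7c - \tfrac{43}{4}, LT = ac.

S(f_1,f_2): lcm = ac. S = \tfrac{1}{16}b^{2} - \tfrac{2}{9}bc^{2} - \tfrac{1}{4}b - \tfrac{13}{36}c - \tfrac{43}{48}.
  leading term b^{2}: no divisor's leading term divides it; move \tfrac{1}{16}b^{2} to the remainder.
  leading term bc^{2}: no divisor's leading term divides it; move -\tfrac{2}{9}bc^{2} to the remainder.
  leading term b: no divisor's leading term divides it; move -\tfrac{1}{4}b to the remainder.
  leading term c: no divisor's leading term divides it; move -\tfrac{13}{36}c to the remainder.
  leading term 1: no divisor's leading term divides it; move -\tfrac{43}{48} to the remainder.
  remainder \tfrac{1}{16}b^{2} - \tfrac{2}{9}bc^{2} - \tfrac{1}{4}b - \tfrac{13}{36}c - \tfrac{43}{48} ≠ 0; add g_3 = \tfrac{1}{16}b^{2} - \tfrac{2}{9}bc^{2} - \tfrac{1}{4}b - \tfrac{13}{36}c - \tfrac{43}{48} to the basis.

The other S-polynomials (S(f_1,g_3), S(f_2,g_3)) all reduce to 0 modulo the current basis, so we have a Gröbner basis.
Inter-reduce: drop elements whose leading term is divisible by another's, tail-reduce, and make monic.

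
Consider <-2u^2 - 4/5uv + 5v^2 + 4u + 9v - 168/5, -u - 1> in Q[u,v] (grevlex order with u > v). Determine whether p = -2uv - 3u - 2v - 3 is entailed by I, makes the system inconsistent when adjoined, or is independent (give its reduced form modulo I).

-2uv - 3u - 2v - 3 lies in I (it reduces to 0).

First compute the reduced Gröbner basis of I by Buchberger's algorithm.
f_1 = -2u^2 - 4/5uv + 5v^2 + 4u + 9v - 168/5, LT = u^2.
f_2 = -u - 1, LT = u.

S(f_1,f_2): lcm = u^2. S = 2/5uv - 5/2v^2 - 3u - 9/2v + 84/5.
  leading term uv: subtract (-2/5v)·f_2 from 2/5uv - 5/2v^2 - 3u - 9/2v + 84/5 → -5/2v^2 - 3u - 49/10v + 84/5
  leading term v^2: no divisor's leading term divides it; move -5/2v^2 to the remainder.
  leading term u: subtract (3)·f_2 from -3u - 49/10v + 84/5 → -49/10v + 99/5
  leading term v: no divisor's leading term divides it; move -49/10v to the remainder.
  leading term 1: no divisor's leading term divides it; move 99/5 to the remainder.
  remainder -5/2v^2 - 49/10v + 99/5 ≠ 0; add h_3 = -5/2v^2 - 49/10v + 99/5 to the basis.

The other S-polynomials (S(f_1,h_3), S(f_2,h_3)) all reduce to 0 modulo the current basis, so we have a Gröbner basis.
Inter-reduce: drop elements whose leading term is divisible by another's, tail-reduce, and make monic.
Reduced Gröbner basis: {v^2 + 49/25v - 198/25, u + 1}.
Label its elements g_1 = v^2 + 49/25v - 198/25, g_2 = u + 1.

Reduce p = -2uv - 3u - 2v - 3 modulo G:
  leading term uv: subtract (-2v)·g_2 from -2uv - 3u - 2v - 3 → -3u - 3
  leading term u: subtract (-3)·g_2 from -3u - 3 → 0
  normal form = 0.
Since the normal form is 0, p ∈ I.

Ideal membership is decidable via reduction modulo a Gröbner basis.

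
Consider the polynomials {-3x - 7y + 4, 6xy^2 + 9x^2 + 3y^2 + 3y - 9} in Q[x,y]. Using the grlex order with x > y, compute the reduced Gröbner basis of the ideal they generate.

G = {y^3 - 30/7y^2 + 53/14y - 1/2, x + 7/3y - 4/3}

Buchberger's algorithm terminates because the ascending chain of leading-term ideals stabilizes.

f_1 = -3x - 7y + 4, LT = x.
f_2 = 6xy^2 + 9x^2 + 3y^2 + 3y - 9, LT = xy^2.

S(f_1,f_2): lcm = xy^2. S = 7/3y^3 - 3/2x^2 - 11/6y^2 - 1/2y + 3/2.
  leading term y^3: no divisor's leading term divides it; move 7/3y^3 to the remainder.
  leading term x^2: subtract (1/2x)·f_1 from -3/2x^2 - 11/6y^2 - 1/2y + 3/2 → 7/2xy - 11/6y^2 - 2x - 1/2y + 3/2
  leading term xy: subtract (-7/6y)·f_1 from 7/2xy - 11/6y^2 - 2x - 1/2y + 3/2 → -10y^2 - 2x + 25/6y + 3/2
  leading term y^2: no divisor's leading term divides it; move -10y^2 to the remainder.
  leading term x: subtract (2/3)·f_1 from -2x + 25/6y + 3/2 → 53/6y - 7/6
  leading term y: no divisor's leading term divides it; move 53/6y to the remainder.
  leading term 1: no divisor's leading term divides it; move -7/6 to the remainder.
  remainder 7/3y^3 - 10y^2 + 53/6y - 7/6 ≠ 0; add g_3 = 7/3y^3 - 10y^2 + 53/6y - 7/6 to the basis.

The other S-polynomials (S(f_1,g_3), S(f_2,g_3)) all reduce to 0 modulo the current basis, so we have a Gröbner basis.
Inter-reduce: drop elements whose leading term is divisible by another's, tail-reduce, and make monic.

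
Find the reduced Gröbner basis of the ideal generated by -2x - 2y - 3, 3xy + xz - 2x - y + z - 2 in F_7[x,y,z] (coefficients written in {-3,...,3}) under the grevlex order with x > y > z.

G = {y^2 - 2yz - z + 2, x + y - 2}

f_1 = -2x - 2y - 3, LT = x.
f_2 = 3xy + xz - 2x - y + z - 2, LT = xy.

S(f_1,f_2): lcm = xy. S = y^2 + 2xz + 3x + 3y + 2z + 3.
  reduce S modulo (f_1, f_2):
  remainder y^2 - 2yz - z + 2 ≠ 0; add g_3 = y^2 - 2yz - z + 2 to the basis.

The other S-polynomials (S(f_1,g_3), S(f_2,g_3)) all reduce to 0 modulo the current basis, so we have a Gröbner basis.
Inter-reduce: drop elements whose leading term is divisible by another's, tail-reduce, and make monic.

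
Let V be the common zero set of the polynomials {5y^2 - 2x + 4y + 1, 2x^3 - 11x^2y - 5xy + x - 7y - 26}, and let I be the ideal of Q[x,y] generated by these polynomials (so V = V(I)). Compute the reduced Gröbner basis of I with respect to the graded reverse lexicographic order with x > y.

G = {x^3 - 11/2x^2y - 5/2xy + 1/2x - 7/2y - 13, y^2 - 2/5x + 4/5y + 1/5}

The reduced Gröbner basis is the canonical form of the ideal for this ordering.

f_1 = 5y^2 - 2x + 4y + 1, LT = y^2.
f_2 = 2x^3 - 11x^2y - 5xy + x - 7y - 26, LT = x^3.

S(f_1,f_2): leading monomials are coprime, so the S-polynomial reduces to 0 (Buchberger's first criterion).
Every S-polynomial of the final basis reduces to 0, so we have a Gröbner basis.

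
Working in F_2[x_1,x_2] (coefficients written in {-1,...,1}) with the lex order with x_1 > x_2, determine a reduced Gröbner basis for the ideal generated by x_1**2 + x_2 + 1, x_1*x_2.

G = {x_1**2 + x_2 + 1, x_1*x_2, x_2**2 + x_2}

f_1 = x_1**2 + x_2 + 1, LT = x_1**2.
f_2 = x_1*x_2, LT = x_1*x_2.

S(f_1,f_2): lcm = x_1**2*x_2. S = x_2**2 + x_2.
  reduce S modulo (f_1, f_2):
  remainder x_2**2 + x_2 ≠ 0; add g_3 = x_2**2 + x_2 to the basis.

The other S-polynomials (S(f_1,g_3), S(f_2,g_3)) all reduce to 0 modulo the current basis, so we have a Gröbner basis.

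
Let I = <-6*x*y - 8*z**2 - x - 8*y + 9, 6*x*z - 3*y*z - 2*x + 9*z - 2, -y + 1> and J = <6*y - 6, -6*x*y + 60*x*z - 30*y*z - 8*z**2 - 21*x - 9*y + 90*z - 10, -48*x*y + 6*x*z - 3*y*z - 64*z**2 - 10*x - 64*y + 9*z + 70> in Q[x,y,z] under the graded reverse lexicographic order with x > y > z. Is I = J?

For a fixed monomial order, each ideal has a unique reduced Gröbner basis; comparing bases decides equality.
Buchberger on the first generating set:
f_1 = -6*x*y - 8*z**2 - x - 8*y + 9, LT = x*y.
f_2 = 6*x*z - 3*y*z - 2*x + 9*z - 2, LT = x*z.
f_3 = -y + 1, LT = y.

S(f_1,f_2): lcm = x*y*z. S = 1/2*y**2*z + 4/3*z**3 + 1/3*x*y + 1/6*x*z - 1/6*y*z + 1/3*y - 3/2*z.
  reduce S modulo (f_1, f_2, f_3):
  remainder 4/3*z**3 - 4/9*z**2 - 4/3*z + 4/9 ≠ 0; add g_4 = 4/3*z**3 - 4/9*z**2 - 4/3*z + 4/9 to the basis.

S(f_1,f_3): lcm = x*y. S = 4/3*z**2 + 7/6*x + 4/3*y - 3/2.
  reduce S modulo (f_1, f_2, f_3, g_4):
  remainder 4/3*z**2 + 7/6*x - 1/6 ≠ 0; add g_5 = 4/3*z**2 + 7/6*x - 1/6 to the basis.

S(f_2,g_5): lcm = x*z**2. S = -1/2*y*z**2 - 7/8*x**2 - 1/3*x*z + 3/2*z**2 + 1/8*x - 1/3*z.
  reduce S modulo (f_1, f_2, f_3, g_4, g_5):
  remainder -7/8*x**2 - 31/36*x + 1/72 ≠ 0; add g_6 = -7/8*x**2 - 31/36*x + 1/72 to the basis.

The other S-polynomials (S(f_2,f_3), S(f_1,g_4), S(f_2,g_4), S(f_3,g_4), S(f_1,g_5), S(f_3,g_5), S(g_4,g_5), S(f_1,g_6), S(f_2,g_6), S(f_3,g_6), S(g_4,g_6), S(g_5,g_6)) all reduce to 0 modulo the current basis, so we have a Gröbner basis.
Inter-reduce: drop elements whose leading term is divisible by another's, tail-reduce, and make monic.
Reduced Gröbner basis: {x**2 + 62/63*x - 1/63, x*z - 1/3*x + z - 1/3, z**2 + 7/8*x - 1/8, y - 1}.

Buchberger on the second generating set:
h_1 = 6*y - 6, LT = y.
h_2 = -6*x*y + 60*x*z - 30*y*z - 8*z**2 - 21*x - 9*y + 90*z - 10, LT = x*y.
h_3 = -48*x*y + 6*x*z - 3*y*z - 64*z**2 - 10*x - 64*y + 9*z + 70, LT = x*y.

S(h_1,h_2): lcm = x*y. S = 10*x*z - 5*y*z - 4/3*z**2 - 9/2*x - 3/2*y + 15*z - 5/3.
  reduce S modulo (h_1, h_2, h_3):
  remainder 10*x*z - 4/3*z**2 - 9/2*x + 10*z - 19/6 ≠ 0; add k_4 = 10*x*z - 4/3*z**2 - 9/2*x + 10*z - 19/6 to the basis.

S(h_1,h_3): lcm = x*y. S = 1/8*x*z - 1/16*y*z - 4/3*z**2 - 29/24*x - 4/3*y + 3/16*z + 35/24.
  reduce S modulo (h_1, h_2, h_3, k_4):
  remainder -79/60*z**2 - 553/480*x + 79/480 ≠ 0; add k_5 = -79/60*z**2 - 553/480*x + 79/480 to the basis.

S(k_4,k_5): lcm = x*z**2. S = -2/15*z**3 - 7/8*x**2 - 9/20*x*z + z**2 + 1/8*x - 19/60*z.
  reduce S modulo (h_1, h_2, h_3, k_4, k_5):
  remainder -7/8*x**2 - 31/36*x + 1/72 ≠ 0; add k_6 = -7/8*x**2 - 31/36*x + 1/72 to the basis.

The other S-polynomials (S(h_2,h_3), S(h_1,k_4), S(h_2,k_4), S(h_3,k_4), S(h_1,k_5), S(h_2,k_5), S(h_3,k_5), S(h_1,k_6), S(h_2,k_6), S(h_3,k_6), S(k_4,k_6), S(k_5,k_6)) all reduce to 0 modulo the current basis, so we have a Gröbner basis.
Inter-reduce: drop elements whose leading term is divisible by another's, tail-reduce, and make monic.
Reduced Gröbner basis: {x**2 + 62/63*x - 1/63, x*z - 1/3*x + z - 1/3, z**2 + 7/8*x - 1/8, y - 1}.

These coincide, so the ideals are equal.

Yes, the ideals are equal.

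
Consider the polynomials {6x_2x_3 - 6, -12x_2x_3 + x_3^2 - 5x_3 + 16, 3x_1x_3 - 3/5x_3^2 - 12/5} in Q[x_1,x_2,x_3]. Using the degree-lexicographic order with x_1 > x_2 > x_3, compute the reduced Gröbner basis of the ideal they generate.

G = {x_3^2 - 5x_3 + 4, x_1 - 1, x_2 + 1/4x_3 - 5/4}

f_1 = 6x_2x_3 - 6, LT = x_2x_3.
f_2 = -12x_2x_3 + x_3^2 - 5x_3 + 16, LT = x_2x_3.
f_3 = 3x_1x_3 - 3/5x_3^2 - 12/5, LT = x_1x_3.

S(f_1,f_2): lcm = x_2x_3. S = 1/12x_3^2 - 5/12x_3 + 1/3.
  leading term x_3^2: no divisor's leading term divides it; move 1/12x_3^2 to the remainder.
  leading term x_3: no divisor's leading term divides it; move -5/12x_3 to the remainder.
  leading term 1: no divisor's leading term divides it; move 1/3 to the remainder.
  remainder 1/12x_3^2 - 5/12x_3 + 1/3 ≠ 0; add g_4 = 1/12x_3^2 - 5/12x_3 + 1/3 to the basis.

S(f_1,f_3): lcm = x_1x_2x_3. S = 1/5x_2x_3^2 - x_1 + 4/5x_2.
  leading term x_2x_3^2: subtract (1/30x_3)·f_1 from 1/5x_2x_3^2 - x_1 + 4/5x_2 → -x_1 + 4/5x_2 + 1/5x_3
  leading term x_1: no divisor's leading term divides it; move -x_1 to the remainder.
  leading term x_2: no divisor's leading term divides it; move 4/5x_2 to the remainder.
  leading term x_3: no divisor's leading term divides it; move 1/5x_3 to the remainder.
  remainder -x_1 + 4/5x_2 + 1/5x_3 ≠ 0; add g_5 = -x_1 + 4/5x_2 + 1/5x_3 to the basis.

S(f_2,f_3): lcm = x_1x_2x_3. S = -1/12x_1x_3^2 + 1/5x_2x_3^2 + 5/12x_1x_3 - 4/3x_1 + 4/5x_2.
  leading term x_1x_3^2: subtract (-1/36x_3)·f_3 from -1/12x_1x_3^2 + 1/5x_2x_3^2 + 5/12x_1x_3 - 4/3x_1 + 4/5x_2 → 1/5x_2x_3^2 - 1/60x_3^3 + 5/12x_1x_3 - 4/3x_1 + 4/5x_2 - 1/15x_3
  leading term x_2x_3^2: subtract (1/30x_3)·f_1 from 1/5x_2x_3^2 - 1/60x_3^3 + 5/12x_1x_3 - 4/3x_1 + 4/5x_2 - 1/15x_3 → -1/60x_3^3 + 5/12x_1x_3 - 4/3x_1 + 4/5x_2 + 2/15x_3
  leading term x_3^3: subtract (-1/5x_3)·g_4 from -1/60x_3^3 + 5/12x_1x_3 - 4/3x_1 + 4/5x_2 + 2/15x_3 → 5/12x_1x_3 - 1/12x_3^2 - 4/3x_1 + 4/5x_2 + 1/5x_3
  leading term x_1x_3: subtract (5/36)·f_3 from 5/12x_1x_3 - 1/12x_3^2 - 4/3x_1 + 4/5x_2 + 1/5x_3 → -4/3x_1 + 4/5x_2 + 1/5x_3 + 1/3
  leading term x_1: subtract (4/3)·g_5 from -4/3x_1 + 4/5x_2 + 1/5x_3 + 1/3 → -4/15x_2 - 1/15x_3 + 1/3
  leading term x_2: no divisor's leading term divides it; move -4/15x_2 to the remainder.
  leading term x_3: no divisor's leading term divides it; move -1/15x_3 to the remainder.
  leading term 1: no divisor's leading term divides it; move 1/3 to the remainder.
  remainder -4/15x_2 - 1/15x_3 + 1/3 ≠ 0; add g_6 = -4/15x_2 - 1/15x_3 + 1/3 to the basis.

The other S-polynomials (S(f_1,g_4), S(f_2,g_4), S(f_3,g_4), S(f_1,g_5), S(f_2,g_5), S(f_3,g_5), S(g_4,g_5), S(f_1,g_6), S(f_2,g_6), S(f_3,g_6), S(g_4,g_6), S(g_5,g_6)) all reduce to 0 modulo the current basis, so we have a Gröbner basis.
Inter-reduce: drop elements whose leading term is divisible by another's, tail-reduce, and make monic.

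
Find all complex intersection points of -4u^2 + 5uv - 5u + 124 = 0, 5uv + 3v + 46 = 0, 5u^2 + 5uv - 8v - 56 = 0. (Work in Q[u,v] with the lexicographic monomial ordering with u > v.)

{(4, -2)}

Compute a lex Gröbner basis by Buchberger's algorithm.
f_1 = -4u^2 + 5uv - 5u + 124, LT = u^2.
f_2 = 5uv + 3v + 46, LT = uv.
f_3 = 5u^2 + 5uv - 8v - 56, LT = u^2.

S(f_1,f_2): lcm = u^2v. S = -5/4uv^2 + 13/20uv - 46/5u - 31v.
  leading term uv^2: subtract (-1/4v)·f_2 from -5/4uv^2 + 13/20uv - 46/5u - 31v → 13/20uv - 46/5u + 3/4v^2 - 39/2v
  leading term uv: subtract (13/100)·f_2 from 13/20uv - 46/5u + 3/4v^2 - 39/2v → -46/5u + 3/4v^2 - 1989/100v - 299/50
  leading term u: no divisor's leading term divides it; move -46/5u to the remainder.
  leading term v^2: no divisor's leading term divides it; move 3/4v^2 to the remainder.
  leading term v: no divisor's leading term divides it; move -1989/100v to the remainder.
  leading term 1: no divisor's leading term divides it; move -299/50 to the remainder.
  remainder -46/5u + 3/4v^2 - 1989/100v - 299/50 ≠ 0; add h_4 = -46/5u + 3/4v^2 - 1989/100v - 299/50 to the basis.

S(f_1,f_3): lcm = u^2. S = -9/4uv + 5/4u + 8/5v - 99/5.
  leading term uv: subtract (-9/20)·f_2 from -9/4uv + 5/4u + 8/5v - 99/5 → 5/4u + 59/20v + 9/10
  leading term u: subtract (-25/184)·h_4 from 5/4u + 59/20v + 9/10 → 75/736v^2 + 911/3680v + 7/80
  leading term v^2: no divisor's leading term divides it; move 75/736v^2 to the remainder.
  leading term v: no divisor's leading term divides it; move 911/3680v to the remainder.
  leading term 1: no divisor's leading term divides it; move 7/80 to the remainder.
  remainder 75/736v^2 + 911/3680v + 7/80 ≠ 0; add h_5 = 75/736v^2 + 911/3680v + 7/80 to the basis.

S(f_2,f_3): lcm = u^2v. S = -uv^2 + 3/5uv + 46/5u + 8/5v^2 + 56/5v.
  leading term uv^2: subtract (-1/5v)·f_2 from -uv^2 + 3/5uv + 46/5u + 8/5v^2 + 56/5v → 3/5uv + 46/5u + 11/5v^2 + 102/5v
  leading term uv: subtract (3/25)·f_2 from 3/5uv + 46/5u + 11/5v^2 + 102/5v → 46/5u + 11/5v^2 + 501/25v - 138/25
  leading term u: subtract (-1)·h_4 from 46/5u + 11/5v^2 + 501/25v - 138/25 → 59/20v^2 + 3/20v - 23/2
  leading term v^2: subtract (10856/375)·h_5 from 59/20v^2 + 3/20v - 23/2 → -13156/1875v - 26312/1875
  leading term v: no divisor's leading term divides it; move -13156/1875v to the remainder.
  leading term 1: no divisor's leading term divides it; move -26312/1875 to the remainder.
  remainder -13156/1875v - 26312/1875 ≠ 0; add h_6 = -13156/1875v - 26312/1875 to the basis.

The other S-polynomials (S(f_1,h_4), S(f_2,h_4), S(f_3,h_4), S(f_1,h_5), S(f_2,h_5), S(f_3,h_5), S(h_4,h_5), S(f_1,h_6), S(f_2,h_6), S(f_3,h_6), S(h_4,h_6), S(h_5,h_6)) all reduce to 0 modulo the current basis, so we have a Gröbner basis.
Inter-reduce: drop elements whose leading term is divisible by another's, tail-reduce, and make monic.
Reduced Gröbner basis: {u - 4, v + 2}.

A lex Gröbner basis eliminates variables successively. Here v + 2 depends only on v, with roots {-2}; lifting each root through the earlier basis elements recovers the full solutions.
  v = -2: the earlier basis element becomes u - 4 = 0, giving u = 4 — point (4, -2).
Each listed point satisfies every original equation (direct substitution).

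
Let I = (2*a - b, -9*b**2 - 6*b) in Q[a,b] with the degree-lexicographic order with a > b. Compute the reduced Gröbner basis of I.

f_1 = 2*a - b, LT = a.
f_2 = -9*b**2 - 6*b, LT = b**2.

The S-polynomials (S(f_1,f_2)) all reduce to 0 modulo the current basis, so we have a Gröbner basis.

G = {b**2 + 2/3*b, a - 1/2*b}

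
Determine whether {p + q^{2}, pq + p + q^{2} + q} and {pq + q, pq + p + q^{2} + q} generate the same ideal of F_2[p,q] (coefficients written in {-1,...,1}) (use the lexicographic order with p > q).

Yes, the ideals are equal.

Two ideals are equal iff their reduced Gröbner bases coincide (the reduced basis is unique for a fixed ordering).
Buchberger on the first generating set:
f_1 = p + q^{2}, LT = p.
f_2 = pq + p + q^{2} + q, LT = pq.

S(f_1,f_2): lcm = pq. S = p + q^{3} + q^{2} + q.
  reduce S modulo (f_1, f_2):
  remainder q^{3} + q ≠ 0; add g_3 = q^{3} + q to the basis.

The other S-polynomials (S(f_1,g_3), S(f_2,g_3)) all reduce to 0 modulo the current basis, so we have a Gröbner basis.
Inter-reduce: drop elements whose leading term is divisible by another's, tail-reduce, and make monic.
Reduced Gröbner basis: {p + q^{2}, q^{3} + q}.

Buchberger on the second generating set:
h_1 = pq + q, LT = pq.
h_2 = pq + p + q^{2} + q, LT = pq.

S(h_1,h_2): lcm = pq. S = p + q^{2}.
  reduce S modulo (h_1, h_2):
  remainder p + q^{2} ≠ 0; add k_3 = p + q^{2} to the basis.

S(h_1,k_3): lcm = pq. S = q^{3} + q.
  reduce S modulo (h_1, h_2, k_3):
  remainder q^{3} + q ≠ 0; add k_4 = q^{3} + q to the basis.

The other S-polynomials (S(h_2,k_3), S(h_1,k_4), S(h_2,k_4), S(k_3,k_4)) all reduce to 0 modulo the current basis, so we have a Gröbner basis.
Inter-reduce: drop elements whose leading term is divisible by another's, tail-reduce, and make monic.
Reduced Gröbner basis: {p + q^{2}, q^{3} + q}.

These coincide, so the ideals are equal.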